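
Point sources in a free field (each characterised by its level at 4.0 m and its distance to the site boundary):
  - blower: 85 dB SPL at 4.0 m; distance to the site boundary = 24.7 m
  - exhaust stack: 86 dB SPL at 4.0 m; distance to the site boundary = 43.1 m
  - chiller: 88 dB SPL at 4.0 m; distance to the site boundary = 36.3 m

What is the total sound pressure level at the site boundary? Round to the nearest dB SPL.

First find each source's level at the receiver (point-source: −20·log₁₀(r/r_ref)), then combine on an intensity basis.
blower: 85 − 20·log₁₀(24.7/4.0) = 85 − 15.81 = 69.19 dB SPL.
exhaust stack: 86 − 20·log₁₀(43.1/4.0) = 86 − 20.65 = 65.35 dB SPL.
chiller: 88 − 20·log₁₀(36.3/4.0) = 88 − 19.16 = 68.84 dB SPL.
Σ 10^(L/10) = 1.938e+07 → L_total = 10·log₁₀(1.938e+07) = 72.87 dB SPL.

73 dB SPL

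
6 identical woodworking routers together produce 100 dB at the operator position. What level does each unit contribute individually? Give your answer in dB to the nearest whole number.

For N identical incoherent sources L_total = L₁ + 10·log₁₀ N, so L₁ = 100 − 10·log₁₀(6) = 100 − 7.782.

92 dB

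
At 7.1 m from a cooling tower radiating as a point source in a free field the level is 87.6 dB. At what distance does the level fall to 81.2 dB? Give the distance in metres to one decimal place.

For a point source L₁ − L₂ = 20·log₁₀(r₂/r₁), so r₂ = r₁·10^((L₁−L₂)/20).
r₂ = 7.1·10^((87.6−81.2)/20) = 7.1·10^(6.4/20) = 14.83 m.

14.8 m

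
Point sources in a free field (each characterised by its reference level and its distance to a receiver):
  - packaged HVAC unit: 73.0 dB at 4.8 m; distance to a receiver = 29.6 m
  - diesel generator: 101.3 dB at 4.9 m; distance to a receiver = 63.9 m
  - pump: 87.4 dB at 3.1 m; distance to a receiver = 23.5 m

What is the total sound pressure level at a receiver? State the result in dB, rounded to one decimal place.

79.5 dB

Propagate each source to the receiver with L = L_ref − 20·log₁₀(r/r_ref), then add intensities.
packaged HVAC unit: 73.0 − 20·log₁₀(29.6/4.8) = 73.0 − 15.80 = 57.20 dB.
diesel generator: 101.3 − 20·log₁₀(63.9/4.9) = 101.3 − 22.31 = 78.99 dB.
pump: 87.4 − 20·log₁₀(23.5/3.1) = 87.4 − 17.59 = 69.81 dB.
Σ 10^(L/10) = 8.941e+07 → L_total = 10·log₁₀(8.941e+07) = 79.51 dB.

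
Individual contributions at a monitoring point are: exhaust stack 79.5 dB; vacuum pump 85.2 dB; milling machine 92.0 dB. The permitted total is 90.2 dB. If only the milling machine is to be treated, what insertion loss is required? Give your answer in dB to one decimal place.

The untreated sources together contribute 10^(79.5/10) + 10^(85.2/10) = 4.203e+08, i.e. 86.24 dB.
To meet 90.2 dB overall, the treated milling machine may contribute at most 10^(90.2/10) − 4.203e+08 = 6.269e+08, i.e. 87.97 dB.
So the milling machine must be reduced from 92.0 to 87.97 dB: IL = 4.03 dB.

4.0 dB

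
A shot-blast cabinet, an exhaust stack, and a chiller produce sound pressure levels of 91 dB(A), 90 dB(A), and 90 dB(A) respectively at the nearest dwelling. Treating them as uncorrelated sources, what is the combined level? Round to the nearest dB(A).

95 dB(A)

For uncorrelated sources the intensities add, so convert each level to linear form, sum, and take 10·log₁₀ of the total.
Σ 10^(L/10) = 10^(91/10) + 10^(90/10) + 10^(90/10) = 3.259e+09.
L_total = 10·log₁₀(3.259e+09) = 95.13 dB(A).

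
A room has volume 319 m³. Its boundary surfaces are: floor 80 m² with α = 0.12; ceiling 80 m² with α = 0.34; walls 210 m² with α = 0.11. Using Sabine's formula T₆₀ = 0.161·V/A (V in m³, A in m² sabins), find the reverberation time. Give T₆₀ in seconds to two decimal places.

0.86 s

Summing Sᵢαᵢ: 80·0.12 + 80·0.34 + 210·0.11 = 59.90 m².
T₆₀ = 0.161 × 319 / 59.90 = 0.857 s.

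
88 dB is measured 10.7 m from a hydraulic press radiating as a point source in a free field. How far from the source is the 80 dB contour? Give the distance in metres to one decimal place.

26.9 m

Point-source spreading drops the level by 20·log₁₀(r₂/r₁); inverting, r₂/r₁ = 10^(ΔL/20).
r₂ = 10.7·10^((88−80)/20) = 10.7·10^(8.0/20) = 26.88 m.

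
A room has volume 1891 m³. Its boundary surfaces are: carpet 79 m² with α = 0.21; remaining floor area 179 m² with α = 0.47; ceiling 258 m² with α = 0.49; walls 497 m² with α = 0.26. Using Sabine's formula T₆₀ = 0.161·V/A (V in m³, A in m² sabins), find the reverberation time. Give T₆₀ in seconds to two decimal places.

Total absorption A = 79·0.21 + 179·0.47 + 258·0.49 + 497·0.26 = 356.36 m² sabins.
T₆₀ = 0.161 × 1891 / 356.36 = 0.854 s.

0.85 s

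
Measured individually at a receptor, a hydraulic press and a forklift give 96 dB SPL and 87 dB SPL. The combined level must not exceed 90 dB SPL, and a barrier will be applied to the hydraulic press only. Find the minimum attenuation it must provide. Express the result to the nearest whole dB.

9 dB

Everything except the hydraulic press sums to 10^(87/10) = 5.012e+08 in linear terms, 87.00 dB SPL.
The limit corresponds to 10^(90/10) = 1.000e+09; subtracting the fixed part leaves 4.988e+08 for the hydraulic press, i.e. 86.98 dB SPL.
Required insertion loss = 96 − 86.98 = 9.02 dB.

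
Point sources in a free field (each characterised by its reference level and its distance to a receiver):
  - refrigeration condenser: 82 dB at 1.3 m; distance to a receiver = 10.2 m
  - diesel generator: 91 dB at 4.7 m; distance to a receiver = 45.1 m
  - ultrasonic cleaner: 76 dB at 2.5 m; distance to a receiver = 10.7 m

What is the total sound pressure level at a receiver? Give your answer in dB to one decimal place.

72.7 dB

Propagate each source to the receiver with L = L_ref − 20·log₁₀(r/r_ref), then add intensities.
refrigeration condenser: 82 − 20·log₁₀(10.2/1.3) = 82 − 17.89 = 64.11 dB.
diesel generator: 91 − 20·log₁₀(45.1/4.7) = 91 − 19.64 = 71.36 dB.
ultrasonic cleaner: 76 − 20·log₁₀(10.7/2.5) = 76 − 12.63 = 63.37 dB.
Σ 10^(L/10) = 1.842e+07 → L_total = 10·log₁₀(1.842e+07) = 72.65 dB.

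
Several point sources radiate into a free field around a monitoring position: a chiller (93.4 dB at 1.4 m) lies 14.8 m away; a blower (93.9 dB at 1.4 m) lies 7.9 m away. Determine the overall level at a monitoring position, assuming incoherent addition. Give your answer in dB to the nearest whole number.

First find each source's level at the receiver (point-source: −20·log₁₀(r/r_ref)), then combine on an intensity basis.
chiller: 93.4 − 20·log₁₀(14.8/1.4) = 93.4 − 20.48 = 72.92 dB.
blower: 93.9 − 20·log₁₀(7.9/1.4) = 93.9 − 15.03 = 78.87 dB.
Σ 10^(L/10) = 9.667e+07 → L_total = 10·log₁₀(9.667e+07) = 79.85 dB.

80 dB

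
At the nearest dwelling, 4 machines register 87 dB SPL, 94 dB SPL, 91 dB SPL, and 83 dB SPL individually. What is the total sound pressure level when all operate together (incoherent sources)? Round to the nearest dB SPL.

For uncorrelated sources the intensities add, so convert each level to linear form, sum, and take 10·log₁₀ of the total.
Σ 10^(L/10) = 10^(87/10) + 10^(94/10) + 10^(91/10) + 10^(83/10) = 4.472e+09.
L_total = 10·log₁₀(4.472e+09) = 96.50 dB SPL.

97 dB SPL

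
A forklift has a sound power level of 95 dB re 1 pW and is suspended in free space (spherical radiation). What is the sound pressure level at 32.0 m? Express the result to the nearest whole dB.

54 dB

The power spreads over a sphere of area 4π·r², so L_p = L_w − 10·log₁₀(4π·r²).
4π·r² = 1.287e+04 m², 10·log₁₀ of that is 41.095 dB.
L_p = 95 − 41.095 = 53.90 dB.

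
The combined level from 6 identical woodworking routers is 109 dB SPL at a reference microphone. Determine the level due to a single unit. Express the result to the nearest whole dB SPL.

Dividing the total intensity by 6 lowers the level by 10·log₁₀ 6 = 7.782 dB: L₁ = 109 − 7.782.

101 dB SPL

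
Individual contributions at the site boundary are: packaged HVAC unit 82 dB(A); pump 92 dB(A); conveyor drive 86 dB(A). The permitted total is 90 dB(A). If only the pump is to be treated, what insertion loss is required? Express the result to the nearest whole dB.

The untreated sources together contribute 10^(82/10) + 10^(86/10) = 5.566e+08, i.e. 87.46 dB(A).
To meet 90 dB(A) overall, the treated pump may contribute at most 10^(90/10) − 5.566e+08 = 4.434e+08, i.e. 86.47 dB(A).
Required insertion loss = 92 − 86.47 = 5.53 dB.

6 dB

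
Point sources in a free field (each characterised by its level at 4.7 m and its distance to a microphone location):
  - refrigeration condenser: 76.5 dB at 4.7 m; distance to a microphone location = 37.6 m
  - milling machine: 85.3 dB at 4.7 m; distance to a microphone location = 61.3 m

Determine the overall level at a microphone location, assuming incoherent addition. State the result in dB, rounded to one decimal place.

First find each source's level at the receiver (point-source: −20·log₁₀(r/r_ref)), then combine on an intensity basis.
refrigeration condenser: 76.5 − 20·log₁₀(37.6/4.7) = 76.5 − 18.06 = 58.44 dB.
milling machine: 85.3 − 20·log₁₀(61.3/4.7) = 85.3 − 22.31 = 62.99 dB.
Σ 10^(L/10) = 2.690e+06 → L_total = 10·log₁₀(2.690e+06) = 64.30 dB.

64.3 dB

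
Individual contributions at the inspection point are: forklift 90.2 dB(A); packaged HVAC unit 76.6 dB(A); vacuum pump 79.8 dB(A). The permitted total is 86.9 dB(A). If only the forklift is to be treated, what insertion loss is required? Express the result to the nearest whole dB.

Fixed contribution from the other sources: Σ 10^(L/10) = 10^(76.6/10) + 10^(79.8/10) = 1.412e+08 (81.50 dB(A)).
To meet 86.9 dB(A) overall, the treated forklift may contribute at most 10^(86.9/10) − 1.412e+08 = 3.486e+08, i.e. 85.42 dB(A).
Required insertion loss = 90.2 − 85.42 = 4.78 dB.

5 dB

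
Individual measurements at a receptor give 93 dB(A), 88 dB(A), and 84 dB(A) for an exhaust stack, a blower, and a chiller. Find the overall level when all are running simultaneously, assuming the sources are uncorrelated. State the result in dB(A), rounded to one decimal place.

Incoherent sources combine by intensity addition: L_total = 10·log₁₀(Σ 10^(L_i/10)).
Σ 10^(L/10) = 10^(93/10) + 10^(88/10) + 10^(84/10) = 2.877e+09.
L_total = 10·log₁₀(2.877e+09) = 94.59 dB(A).

94.6 dB(A)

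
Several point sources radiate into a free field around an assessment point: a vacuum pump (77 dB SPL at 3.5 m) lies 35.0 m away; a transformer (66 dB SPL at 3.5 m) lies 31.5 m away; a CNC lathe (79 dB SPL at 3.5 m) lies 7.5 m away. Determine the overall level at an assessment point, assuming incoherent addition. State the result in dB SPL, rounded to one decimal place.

72.5 dB SPL

First find each source's level at the receiver (point-source: −20·log₁₀(r/r_ref)), then combine on an intensity basis.
vacuum pump: 77 − 20·log₁₀(35.0/3.5) = 77 − 20.00 = 57.00 dB SPL.
transformer: 66 − 20·log₁₀(31.5/3.5) = 66 − 19.08 = 46.92 dB SPL.
CNC lathe: 79 − 20·log₁₀(7.5/3.5) = 79 − 6.62 = 72.38 dB SPL.
Σ 10^(L/10) = 1.785e+07 → L_total = 10·log₁₀(1.785e+07) = 72.52 dB SPL.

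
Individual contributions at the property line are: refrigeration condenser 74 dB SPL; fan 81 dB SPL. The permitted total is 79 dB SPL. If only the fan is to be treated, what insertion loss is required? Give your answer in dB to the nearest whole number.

Everything except the fan sums to 10^(74/10) = 2.512e+07 in linear terms, 74.00 dB SPL.
The limit corresponds to 10^(79/10) = 7.943e+07; subtracting the fixed part leaves 5.431e+07 for the fan, i.e. 77.35 dB SPL.
So the fan must be reduced from 81 to 77.35 dB SPL: IL = 3.65 dB.

4 dB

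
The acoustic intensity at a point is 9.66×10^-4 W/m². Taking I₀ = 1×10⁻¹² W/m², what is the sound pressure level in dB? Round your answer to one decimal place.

I/I₀ = 9.66×10^-4/10⁻¹² = 9.66×10^8, and L = 10·log₁₀(I/I₀).
L = 10·(0.9850 + 8) = 89.85 dB.

89.8 dB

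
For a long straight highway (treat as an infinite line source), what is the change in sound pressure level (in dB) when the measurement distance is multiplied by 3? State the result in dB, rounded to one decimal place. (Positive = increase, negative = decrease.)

-4.8 dB

A line source loses 3 dB per doubling of distance; generally ΔL = −10·log₁₀(r₂/r₁).
ΔL = −10·log₁₀(3) = -4.77 dB.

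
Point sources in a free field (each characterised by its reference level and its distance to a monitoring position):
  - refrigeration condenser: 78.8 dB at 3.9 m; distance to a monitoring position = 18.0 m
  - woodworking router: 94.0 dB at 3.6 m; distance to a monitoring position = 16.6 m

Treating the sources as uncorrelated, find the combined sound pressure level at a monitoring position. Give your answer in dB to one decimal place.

Apply inverse-square spreading to bring every level to the receiver, then sum 10^(L/10).
refrigeration condenser: 78.8 − 20·log₁₀(18.0/3.9) = 78.8 − 13.28 = 65.52 dB.
woodworking router: 94.0 − 20·log₁₀(16.6/3.6) = 94.0 − 13.28 = 80.72 dB.
Σ 10^(L/10) = 1.217e+08 → L_total = 10·log₁₀(1.217e+08) = 80.85 dB.

80.9 dB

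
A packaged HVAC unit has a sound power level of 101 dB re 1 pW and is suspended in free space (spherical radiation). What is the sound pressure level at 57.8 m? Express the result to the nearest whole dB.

55 dB

Free-field spherical radiation: L_p = L_w − 10·log₁₀(4π·r²), r = 57.8 m.
4π·r² = 4.198e+04 m², 10·log₁₀ of that is 46.231 dB.
L_p = 101 − 46.231 = 54.77 dB.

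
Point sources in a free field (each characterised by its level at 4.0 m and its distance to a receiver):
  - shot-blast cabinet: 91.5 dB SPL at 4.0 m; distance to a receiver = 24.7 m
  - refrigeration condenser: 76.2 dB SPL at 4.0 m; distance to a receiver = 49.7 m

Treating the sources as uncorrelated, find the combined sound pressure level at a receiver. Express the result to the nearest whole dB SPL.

Propagate each source to the receiver with L = L_ref − 20·log₁₀(r/r_ref), then add intensities.
shot-blast cabinet: 91.5 − 20·log₁₀(24.7/4.0) = 91.5 − 15.81 = 75.69 dB SPL.
refrigeration condenser: 76.2 − 20·log₁₀(49.7/4.0) = 76.2 − 21.89 = 54.31 dB SPL.
Σ 10^(L/10) = 3.731e+07 → L_total = 10·log₁₀(3.731e+07) = 75.72 dB SPL.

76 dB SPL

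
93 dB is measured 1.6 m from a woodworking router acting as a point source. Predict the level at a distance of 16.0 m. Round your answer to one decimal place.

Point-source attenuation: ΔL = 20·log₁₀(r₂/r₁) = 20·log₁₀(16.0/1.6) = 20.000 dB.
L₂ = 93 − 20·log₁₀(16.0/1.6) = 93 − 20.000 = 73.00 dB.

73.0 dB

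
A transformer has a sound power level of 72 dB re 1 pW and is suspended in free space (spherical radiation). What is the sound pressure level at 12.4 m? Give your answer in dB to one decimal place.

The power spreads over a sphere of area 4π·r², so L_p = L_w − 10·log₁₀(4π·r²).
4π·r² = 1932 m², 10·log₁₀ of that is 32.861 dB.
L_p = 72 − 32.861 = 39.14 dB.

39.1 dB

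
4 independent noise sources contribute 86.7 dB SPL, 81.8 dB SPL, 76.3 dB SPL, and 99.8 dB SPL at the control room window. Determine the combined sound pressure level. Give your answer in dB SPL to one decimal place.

100.1 dB SPL

For uncorrelated sources the intensities add, so convert each level to linear form, sum, and take 10·log₁₀ of the total.
Σ 10^(L/10) = 10^(86.7/10) + 10^(81.8/10) + 10^(76.3/10) + 10^(99.8/10) = 1.021e+10.
L_total = 10·log₁₀(1.021e+10) = 100.09 dB SPL.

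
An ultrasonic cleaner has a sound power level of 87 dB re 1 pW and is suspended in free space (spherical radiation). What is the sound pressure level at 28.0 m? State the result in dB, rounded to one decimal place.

47.1 dB

Free-field spherical radiation: L_p = L_w − 10·log₁₀(4π·r²), r = 28.0 m.
4π·r² = 9852 m², 10·log₁₀ of that is 39.935 dB.
L_p = 87 − 39.935 = 47.06 dB.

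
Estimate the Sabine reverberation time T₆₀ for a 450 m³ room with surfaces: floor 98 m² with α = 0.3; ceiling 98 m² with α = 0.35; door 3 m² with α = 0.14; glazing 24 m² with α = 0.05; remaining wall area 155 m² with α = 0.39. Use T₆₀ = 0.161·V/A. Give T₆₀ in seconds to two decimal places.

0.58 s

Total absorption A = 98·0.3 + 98·0.35 + 3·0.14 + 24·0.05 + 155·0.39 = 125.77 m² sabins.
T₆₀ = 0.161·V/A = 0.161·450/125.77 = 0.576 s.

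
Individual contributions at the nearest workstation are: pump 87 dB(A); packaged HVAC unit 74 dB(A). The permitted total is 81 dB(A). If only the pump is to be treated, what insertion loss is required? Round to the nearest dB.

Everything except the pump sums to 10^(74/10) = 2.512e+07 in linear terms, 74.00 dB(A).
The limit corresponds to 10^(81/10) = 1.259e+08; subtracting the fixed part leaves 1.008e+08 for the pump, i.e. 80.03 dB(A).
So the pump must be reduced from 87 to 80.03 dB(A): IL = 6.97 dB.

7 dB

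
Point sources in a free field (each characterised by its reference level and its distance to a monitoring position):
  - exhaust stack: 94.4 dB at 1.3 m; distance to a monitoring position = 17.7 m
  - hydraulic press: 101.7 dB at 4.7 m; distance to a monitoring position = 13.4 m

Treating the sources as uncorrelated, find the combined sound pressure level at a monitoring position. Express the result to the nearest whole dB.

Propagate each source to the receiver with L = L_ref − 20·log₁₀(r/r_ref), then add intensities.
exhaust stack: 94.4 − 20·log₁₀(17.7/1.3) = 94.4 − 22.68 = 71.72 dB.
hydraulic press: 101.7 − 20·log₁₀(13.4/4.7) = 101.7 − 9.10 = 92.60 dB.
Σ 10^(L/10) = 1.835e+09 → L_total = 10·log₁₀(1.835e+09) = 92.64 dB.

93 dB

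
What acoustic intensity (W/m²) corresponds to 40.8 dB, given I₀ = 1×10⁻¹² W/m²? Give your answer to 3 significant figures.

I = I₀·10^(L/10) = 10⁻¹² × 10^(40.8/10) = 10^(-7.920).

1.20e-08 W/m²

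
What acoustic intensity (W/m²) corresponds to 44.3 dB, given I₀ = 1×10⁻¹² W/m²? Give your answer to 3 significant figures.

I/I₀ = 10^(44.3/10) = 2.692e+04, so I = 2.692e+04 × 10⁻¹² W/m².

2.69e-08 W/m²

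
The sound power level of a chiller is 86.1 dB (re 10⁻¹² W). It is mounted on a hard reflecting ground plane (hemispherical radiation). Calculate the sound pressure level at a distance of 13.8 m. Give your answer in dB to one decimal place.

Free-field hemispherical radiation: L_p = L_w − 10·log₁₀(2π·r²), r = 13.8 m.
2π·r² = 1197 m², 10·log₁₀ of that is 30.779 dB.
L_p = 86.1 − 30.779 = 55.32 dB.

55.3 dB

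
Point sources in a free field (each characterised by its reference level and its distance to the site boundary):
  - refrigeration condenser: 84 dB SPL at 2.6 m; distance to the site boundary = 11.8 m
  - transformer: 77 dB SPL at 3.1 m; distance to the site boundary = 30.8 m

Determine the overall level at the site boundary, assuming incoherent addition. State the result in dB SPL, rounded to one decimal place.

Apply inverse-square spreading to bring every level to the receiver, then sum 10^(L/10).
refrigeration condenser: 84 − 20·log₁₀(11.8/2.6) = 84 − 13.14 = 70.86 dB SPL.
transformer: 77 − 20·log₁₀(30.8/3.1) = 77 − 19.94 = 57.06 dB SPL.
Σ 10^(L/10) = 1.270e+07 → L_total = 10·log₁₀(1.270e+07) = 71.04 dB SPL.

71.0 dB SPL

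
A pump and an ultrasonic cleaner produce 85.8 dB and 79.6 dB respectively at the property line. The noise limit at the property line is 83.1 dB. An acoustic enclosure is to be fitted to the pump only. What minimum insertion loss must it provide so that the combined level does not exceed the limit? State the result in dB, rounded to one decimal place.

Everything except the pump sums to 10^(79.6/10) = 9.120e+07 in linear terms, 79.60 dB.
To meet 83.1 dB overall, the treated pump may contribute at most 10^(83.1/10) − 9.120e+07 = 1.130e+08, i.e. 80.53 dB.
Required insertion loss = 85.8 − 80.53 = 5.27 dB.

5.3 dB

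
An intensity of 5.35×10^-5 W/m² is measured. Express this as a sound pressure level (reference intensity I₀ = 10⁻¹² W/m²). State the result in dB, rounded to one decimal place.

L = 10·log₁₀(I/I₀) = 10·log₁₀(5.35×10^-5/10⁻¹²) = 10·log₁₀(5.35×10^7).
L = 10·(0.7284 + 7) = 77.28 dB.

77.3 dB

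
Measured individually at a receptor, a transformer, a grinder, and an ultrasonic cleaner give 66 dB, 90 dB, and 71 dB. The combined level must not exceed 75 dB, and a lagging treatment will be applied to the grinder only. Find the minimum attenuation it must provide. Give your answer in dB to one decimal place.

The untreated sources together contribute 10^(66/10) + 10^(71/10) = 1.657e+07, i.e. 72.19 dB.
To meet 75 dB overall, the treated grinder may contribute at most 10^(75/10) − 1.657e+07 = 1.505e+07, i.e. 71.78 dB.
Required insertion loss = 90 − 71.78 = 18.22 dB.

18.2 dB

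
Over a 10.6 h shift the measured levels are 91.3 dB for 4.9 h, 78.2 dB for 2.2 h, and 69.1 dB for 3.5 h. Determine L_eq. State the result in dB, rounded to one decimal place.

88.1 dB

The energy average is taken in the linear domain: L_eq = 10·log₁₀[(Σ tᵢ·10^(Lᵢ/10))/T], T = 10.6 h.
Σ tᵢ·10^(Lᵢ/10) = 4.9·10^(91.3/10) + 2.2·10^(78.2/10) + 3.5·10^(69.1/10) = 6.784e+09.
L_eq = 10·log₁₀(6.784e+09/10.6) = 88.06 dB.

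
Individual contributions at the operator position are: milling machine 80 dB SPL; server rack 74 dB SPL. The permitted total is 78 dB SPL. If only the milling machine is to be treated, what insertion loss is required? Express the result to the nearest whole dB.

Fixed contribution from the other source: Σ 10^(L/10) = 10^(74/10) = 2.512e+07 (74.00 dB SPL).
To meet 78 dB SPL overall, the treated milling machine may contribute at most 10^(78/10) − 2.512e+07 = 3.798e+07, i.e. 75.80 dB SPL.
So the milling machine must be reduced from 80 to 75.80 dB SPL: IL = 4.20 dB.

4 dB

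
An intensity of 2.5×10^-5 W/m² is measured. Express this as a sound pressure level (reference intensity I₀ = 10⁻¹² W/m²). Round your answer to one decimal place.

Dividing by I₀ shifts the exponent by 12: I/I₀ = 2.5×10^7.
L = 10·(0.3979 + 7) = 73.98 dB.

74.0 dB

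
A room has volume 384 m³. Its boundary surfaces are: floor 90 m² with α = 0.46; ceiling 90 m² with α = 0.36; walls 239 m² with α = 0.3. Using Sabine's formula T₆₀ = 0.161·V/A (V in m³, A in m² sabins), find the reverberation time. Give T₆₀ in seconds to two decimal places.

Summing Sᵢαᵢ: 90·0.46 + 90·0.36 + 239·0.3 = 145.50 m².
T₆₀ = 0.161·V/A = 0.161·384/145.50 = 0.425 s.

0.42 s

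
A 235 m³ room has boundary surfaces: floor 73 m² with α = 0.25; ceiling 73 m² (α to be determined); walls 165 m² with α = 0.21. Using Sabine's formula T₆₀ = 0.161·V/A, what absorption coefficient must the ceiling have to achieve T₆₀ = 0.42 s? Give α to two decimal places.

0.51

Required total absorption A = 0.161·235/0.42 = 90.08 m².
Absorption from the other surfaces = 73·0.25 + 165·0.21 = 52.90 m², so the ceiling must supply 37.18 m² over 73 m².
α = 37.18/73 = 0.509.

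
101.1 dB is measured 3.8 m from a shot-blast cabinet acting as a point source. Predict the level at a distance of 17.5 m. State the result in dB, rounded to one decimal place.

87.8 dB

Point-source attenuation: ΔL = 20·log₁₀(r₂/r₁) = 20·log₁₀(17.5/3.8) = 13.265 dB.
L₂ = 101.1 − 20·log₁₀(17.5/3.8) = 101.1 − 13.265 = 87.83 dB.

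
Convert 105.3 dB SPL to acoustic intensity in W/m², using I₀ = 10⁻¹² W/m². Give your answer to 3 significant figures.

I/I₀ = 10^(105.3/10) = 3.388e+10, so I = 3.388e+10 × 10⁻¹² W/m².

0.0339 W/m²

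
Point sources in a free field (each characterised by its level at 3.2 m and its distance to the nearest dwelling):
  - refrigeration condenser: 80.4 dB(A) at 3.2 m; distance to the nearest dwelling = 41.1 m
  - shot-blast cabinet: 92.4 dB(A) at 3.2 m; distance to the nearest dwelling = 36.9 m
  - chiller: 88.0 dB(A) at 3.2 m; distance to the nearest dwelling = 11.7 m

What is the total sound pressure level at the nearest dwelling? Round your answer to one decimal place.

First find each source's level at the receiver (point-source: −20·log₁₀(r/r_ref)), then combine on an intensity basis.
refrigeration condenser: 80.4 − 20·log₁₀(41.1/3.2) = 80.4 − 22.17 = 58.23 dB(A).
shot-blast cabinet: 92.4 − 20·log₁₀(36.9/3.2) = 92.4 − 21.24 = 71.16 dB(A).
chiller: 88.0 − 20·log₁₀(11.7/3.2) = 88.0 − 11.26 = 76.74 dB(A).
Σ 10^(L/10) = 6.093e+07 → L_total = 10·log₁₀(6.093e+07) = 77.85 dB(A).

77.8 dB(A)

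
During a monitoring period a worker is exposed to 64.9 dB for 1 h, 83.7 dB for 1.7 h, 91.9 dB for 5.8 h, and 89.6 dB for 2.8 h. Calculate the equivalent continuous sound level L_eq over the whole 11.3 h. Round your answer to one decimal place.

The energy average is taken in the linear domain: L_eq = 10·log₁₀[(Σ tᵢ·10^(Lᵢ/10))/T], T = 11.3 h.
Σ tᵢ·10^(Lᵢ/10) = 1·10^(64.9/10) + 1.7·10^(83.7/10) + 5.8·10^(91.9/10) + 2.8·10^(89.6/10) = 1.194e+10.
L_eq = 10·log₁₀(1.194e+10/11.3) = 90.24 dB.

90.2 dB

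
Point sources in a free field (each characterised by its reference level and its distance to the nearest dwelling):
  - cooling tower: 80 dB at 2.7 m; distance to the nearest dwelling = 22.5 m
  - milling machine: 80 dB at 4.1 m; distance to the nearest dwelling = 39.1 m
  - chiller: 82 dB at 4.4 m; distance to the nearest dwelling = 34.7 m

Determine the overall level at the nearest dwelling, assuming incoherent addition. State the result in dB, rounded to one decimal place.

Apply inverse-square spreading to bring every level to the receiver, then sum 10^(L/10).
cooling tower: 80 − 20·log₁₀(22.5/2.7) = 80 − 18.42 = 61.58 dB.
milling machine: 80 − 20·log₁₀(39.1/4.1) = 80 − 19.59 = 60.41 dB.
chiller: 82 − 20·log₁₀(34.7/4.4) = 82 − 17.94 = 64.06 dB.
Σ 10^(L/10) = 5.088e+06 → L_total = 10·log₁₀(5.088e+06) = 67.07 dB.

67.1 dB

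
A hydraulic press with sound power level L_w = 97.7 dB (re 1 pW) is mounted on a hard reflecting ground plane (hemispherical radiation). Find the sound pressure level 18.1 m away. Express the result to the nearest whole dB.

Free-field hemispherical radiation: L_p = L_w − 10·log₁₀(2π·r²), r = 18.1 m.
2π·r² = 2058 m², 10·log₁₀ of that is 33.135 dB.
L_p = 97.7 − 33.135 = 64.56 dB.

65 dB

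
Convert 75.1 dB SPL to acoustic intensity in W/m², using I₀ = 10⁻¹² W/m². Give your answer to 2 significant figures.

I/I₀ = 10^(75.1/10) = 3.236e+07, so I = 3.236e+07 × 10⁻¹² W/m².

3.2e-05 W/m²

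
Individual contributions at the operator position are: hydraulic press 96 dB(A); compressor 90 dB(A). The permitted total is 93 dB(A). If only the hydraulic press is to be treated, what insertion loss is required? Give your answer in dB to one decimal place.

Fixed contribution from the other source: Σ 10^(L/10) = 10^(90/10) = 1.000e+09 (90.00 dB(A)).
To meet 93 dB(A) overall, the treated hydraulic press may contribute at most 10^(93/10) − 1.000e+09 = 9.953e+08, i.e. 89.98 dB(A).
So the hydraulic press must be reduced from 96 to 89.98 dB(A): IL = 6.02 dB.

6.0 dB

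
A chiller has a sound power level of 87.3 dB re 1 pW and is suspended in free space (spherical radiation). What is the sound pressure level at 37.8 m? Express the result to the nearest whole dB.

L_p = L_w − 10·log₁₀(4π·r²) with r = 37.8 m.
4π·r² = 1.796e+04 m², 10·log₁₀ of that is 42.542 dB.
L_p = 87.3 − 42.542 = 44.76 dB.

45 dB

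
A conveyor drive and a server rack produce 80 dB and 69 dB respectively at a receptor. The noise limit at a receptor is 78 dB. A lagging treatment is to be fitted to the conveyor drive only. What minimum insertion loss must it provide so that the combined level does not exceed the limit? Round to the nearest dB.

3 dB

Fixed contribution from the other source: Σ 10^(L/10) = 10^(69/10) = 7.943e+06 (69.00 dB).
The limit corresponds to 10^(78/10) = 6.310e+07; subtracting the fixed part leaves 5.515e+07 for the conveyor drive, i.e. 77.42 dB.
So the conveyor drive must be reduced from 80 to 77.42 dB: IL = 2.58 dB.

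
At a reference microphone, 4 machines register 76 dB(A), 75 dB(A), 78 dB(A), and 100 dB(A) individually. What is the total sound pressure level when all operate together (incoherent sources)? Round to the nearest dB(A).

100 dB(A)

Incoherent sources combine by intensity addition: L_total = 10·log₁₀(Σ 10^(L_i/10)).
Σ 10^(L/10) = 10^(76/10) + 10^(75/10) + 10^(78/10) + 10^(100/10) = 1.013e+10.
L_total = 10·log₁₀(1.013e+10) = 100.06 dB(A).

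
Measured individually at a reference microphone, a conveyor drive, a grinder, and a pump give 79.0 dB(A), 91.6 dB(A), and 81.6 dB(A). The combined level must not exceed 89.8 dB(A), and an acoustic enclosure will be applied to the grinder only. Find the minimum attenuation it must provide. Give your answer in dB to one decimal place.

3.0 dB

Fixed contribution from the other sources: Σ 10^(L/10) = 10^(79.0/10) + 10^(81.6/10) = 2.240e+08 (83.50 dB(A)).
To meet 89.8 dB(A) overall, the treated grinder may contribute at most 10^(89.8/10) − 2.240e+08 = 7.310e+08, i.e. 88.64 dB(A).
Required insertion loss = 91.6 − 88.64 = 2.96 dB.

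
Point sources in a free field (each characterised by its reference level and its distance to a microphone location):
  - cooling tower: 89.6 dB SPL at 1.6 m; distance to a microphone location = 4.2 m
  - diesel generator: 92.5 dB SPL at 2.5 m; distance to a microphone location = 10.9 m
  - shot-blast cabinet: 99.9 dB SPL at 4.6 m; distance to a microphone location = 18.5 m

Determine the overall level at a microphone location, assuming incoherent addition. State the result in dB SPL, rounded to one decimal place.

89.2 dB SPL

Apply inverse-square spreading to bring every level to the receiver, then sum 10^(L/10).
cooling tower: 89.6 − 20·log₁₀(4.2/1.6) = 89.6 − 8.38 = 81.22 dB SPL.
diesel generator: 92.5 − 20·log₁₀(10.9/2.5) = 92.5 − 12.79 = 79.71 dB SPL.
shot-blast cabinet: 99.9 − 20·log₁₀(18.5/4.6) = 99.9 − 12.09 = 87.81 dB SPL.
Σ 10^(L/10) = 8.301e+08 → L_total = 10·log₁₀(8.301e+08) = 89.19 dB SPL.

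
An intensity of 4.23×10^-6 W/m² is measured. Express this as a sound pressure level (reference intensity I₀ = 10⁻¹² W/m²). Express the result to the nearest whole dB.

66 dB

L = 10·log₁₀(I/I₀) = 10·log₁₀(4.23×10^-6/10⁻¹²) = 10·log₁₀(4.23×10^6).
L = 10·(0.6263 + 6) = 66.26 dB.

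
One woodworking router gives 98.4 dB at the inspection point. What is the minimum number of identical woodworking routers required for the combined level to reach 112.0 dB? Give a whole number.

23

The shortfall is 112.0 − 98.4 = 13.6 dB, and N units add 10·log₁₀ N, so need 10·log₁₀ N ≥ 13.6.
N ≥ 10^(13.6/10) = 22.909, so N = 23.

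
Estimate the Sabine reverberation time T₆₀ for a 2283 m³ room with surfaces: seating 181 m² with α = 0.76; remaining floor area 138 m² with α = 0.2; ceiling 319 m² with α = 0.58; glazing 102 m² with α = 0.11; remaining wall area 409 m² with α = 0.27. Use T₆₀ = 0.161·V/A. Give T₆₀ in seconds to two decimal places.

0.78 s

Total absorption A = 181·0.76 + 138·0.2 + 319·0.58 + 102·0.11 + 409·0.27 = 471.83 m² sabins.
T₆₀ = 0.161 × 2283 / 471.83 = 0.779 s.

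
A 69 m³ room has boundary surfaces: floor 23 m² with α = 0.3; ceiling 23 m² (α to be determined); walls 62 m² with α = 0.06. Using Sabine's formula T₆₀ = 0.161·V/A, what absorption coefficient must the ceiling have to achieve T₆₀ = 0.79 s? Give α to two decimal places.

0.15

Required total absorption A = 0.161·69/0.79 = 14.06 m².
Absorption from the other surfaces = 23·0.3 + 62·0.06 = 10.62 m², so the ceiling must supply 3.44 m² over 23 m².
α = 3.44/23 = 0.150.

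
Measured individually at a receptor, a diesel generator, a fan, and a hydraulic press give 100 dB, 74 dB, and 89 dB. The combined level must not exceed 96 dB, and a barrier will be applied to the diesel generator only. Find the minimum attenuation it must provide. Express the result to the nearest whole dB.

Everything except the diesel generator sums to 10^(74/10) + 10^(89/10) = 8.194e+08 in linear terms, 89.14 dB.
The limit corresponds to 10^(96/10) = 3.981e+09; subtracting the fixed part leaves 3.162e+09 for the diesel generator, i.e. 95.00 dB.
Required insertion loss = 100 − 95.00 = 5.00 dB.

5 dB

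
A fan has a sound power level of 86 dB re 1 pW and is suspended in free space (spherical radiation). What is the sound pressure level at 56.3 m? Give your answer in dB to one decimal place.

The power spreads over a sphere of area 4π·r², so L_p = L_w − 10·log₁₀(4π·r²).
4π·r² = 3.983e+04 m², 10·log₁₀ of that is 46.002 dB.
L_p = 86 − 46.002 = 40.00 dB.

40.0 dB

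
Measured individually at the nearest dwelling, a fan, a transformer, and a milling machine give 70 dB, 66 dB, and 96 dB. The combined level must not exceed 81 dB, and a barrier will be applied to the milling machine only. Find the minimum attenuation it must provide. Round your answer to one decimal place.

15.5 dB

Everything except the milling machine sums to 10^(70/10) + 10^(66/10) = 1.398e+07 in linear terms, 71.46 dB.
The limit corresponds to 10^(81/10) = 1.259e+08; subtracting the fixed part leaves 1.119e+08 for the milling machine, i.e. 80.49 dB.
Required insertion loss = 96 − 80.49 = 15.51 dB.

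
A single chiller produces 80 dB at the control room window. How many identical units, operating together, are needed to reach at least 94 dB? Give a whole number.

The shortfall is 94 − 80 = 14.0 dB, and N units add 10·log₁₀ N, so need 10·log₁₀ N ≥ 14.0.
N ≥ 10^(14.0/10) = 25.119, so N = 26.

26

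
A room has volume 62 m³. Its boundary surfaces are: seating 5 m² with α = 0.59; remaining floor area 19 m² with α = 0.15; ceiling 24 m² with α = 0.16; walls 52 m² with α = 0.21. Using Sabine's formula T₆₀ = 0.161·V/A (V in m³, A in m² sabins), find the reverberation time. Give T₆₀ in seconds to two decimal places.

Total absorption A = 5·0.59 + 19·0.15 + 24·0.16 + 52·0.21 = 20.56 m² sabins.
T₆₀ = 0.161 × 62 / 20.56 = 0.486 s.

0.49 s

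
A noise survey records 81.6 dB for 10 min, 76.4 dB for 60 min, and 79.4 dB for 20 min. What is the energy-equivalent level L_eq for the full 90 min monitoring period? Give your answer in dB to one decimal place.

L_eq = 10·log₁₀[(1/T)·Σ tᵢ·10^(Lᵢ/10)] with T = 90 min.
Σ tᵢ·10^(Lᵢ/10) = 10·10^(81.6/10) + 60·10^(76.4/10) + 20·10^(79.4/10) = 5.806e+09.
L_eq = 10·log₁₀(5.806e+09/90) = 78.10 dB.

78.1 dB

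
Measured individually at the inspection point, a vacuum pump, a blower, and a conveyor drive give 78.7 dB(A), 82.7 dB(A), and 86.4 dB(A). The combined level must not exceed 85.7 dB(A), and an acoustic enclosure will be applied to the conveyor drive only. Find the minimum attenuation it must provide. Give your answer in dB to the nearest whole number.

6 dB

The untreated sources together contribute 10^(78.7/10) + 10^(82.7/10) = 2.603e+08, i.e. 84.16 dB(A).
To meet 85.7 dB(A) overall, the treated conveyor drive may contribute at most 10^(85.7/10) − 2.603e+08 = 1.112e+08, i.e. 80.46 dB(A).
Required insertion loss = 86.4 − 80.46 = 5.94 dB.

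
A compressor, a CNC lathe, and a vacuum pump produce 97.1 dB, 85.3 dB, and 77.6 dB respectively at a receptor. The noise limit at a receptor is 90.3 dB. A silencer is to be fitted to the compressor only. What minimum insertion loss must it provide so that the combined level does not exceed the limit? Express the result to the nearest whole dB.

9 dB

Everything except the compressor sums to 10^(85.3/10) + 10^(77.6/10) = 3.964e+08 in linear terms, 85.98 dB.
To meet 90.3 dB overall, the treated compressor may contribute at most 10^(90.3/10) − 3.964e+08 = 6.751e+08, i.e. 88.29 dB.
So the compressor must be reduced from 97.1 to 88.29 dB: IL = 8.81 dB.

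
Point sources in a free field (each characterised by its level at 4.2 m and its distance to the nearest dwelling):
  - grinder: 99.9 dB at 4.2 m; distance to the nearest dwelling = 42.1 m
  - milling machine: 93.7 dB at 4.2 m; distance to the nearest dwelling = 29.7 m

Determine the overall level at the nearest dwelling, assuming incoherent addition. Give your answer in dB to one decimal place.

81.6 dB

Propagate each source to the receiver with L = L_ref − 20·log₁₀(r/r_ref), then add intensities.
grinder: 99.9 − 20·log₁₀(42.1/4.2) = 99.9 − 20.02 = 79.88 dB.
milling machine: 93.7 − 20·log₁₀(29.7/4.2) = 93.7 − 16.99 = 76.71 dB.
Σ 10^(L/10) = 1.441e+08 → L_total = 10·log₁₀(1.441e+08) = 81.59 dB.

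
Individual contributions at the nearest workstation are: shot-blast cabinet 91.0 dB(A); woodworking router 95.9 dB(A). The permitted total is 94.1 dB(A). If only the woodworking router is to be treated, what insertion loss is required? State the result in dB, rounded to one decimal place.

The untreated sources together contribute 10^(91.0/10) = 1.259e+09, i.e. 91.00 dB(A).
The limit corresponds to 10^(94.1/10) = 2.570e+09; subtracting the fixed part leaves 1.311e+09 for the woodworking router, i.e. 91.18 dB(A).
So the woodworking router must be reduced from 95.9 to 91.18 dB(A): IL = 4.72 dB.

4.7 dB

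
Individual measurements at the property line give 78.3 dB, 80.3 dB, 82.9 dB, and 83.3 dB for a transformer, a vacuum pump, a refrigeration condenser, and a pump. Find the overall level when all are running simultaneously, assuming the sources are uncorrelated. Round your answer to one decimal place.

For uncorrelated sources the intensities add, so convert each level to linear form, sum, and take 10·log₁₀ of the total.
Σ 10^(L/10) = 10^(78.3/10) + 10^(80.3/10) + 10^(82.9/10) + 10^(83.3/10) = 5.835e+08.
L_total = 10·log₁₀(5.835e+08) = 87.66 dB.

87.7 dB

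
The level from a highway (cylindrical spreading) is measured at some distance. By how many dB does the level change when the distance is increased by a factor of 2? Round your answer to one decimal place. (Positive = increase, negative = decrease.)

-3.0 dB

With cylindrical spreading the level changes by −10·log₁₀(r₂/r₁).
ΔL = −10·log₁₀(2) = -3.01 dB.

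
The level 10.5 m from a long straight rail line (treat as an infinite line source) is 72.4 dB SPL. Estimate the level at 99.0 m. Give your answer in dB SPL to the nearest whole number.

Cylindrical spreading from a line source gives a 10·log₁₀(r₂/r₁) drop.
L₂ = 72.4 − 10·log₁₀(99.0/10.5) = 72.4 − 9.744 = 62.66 dB SPL.

63 dB SPL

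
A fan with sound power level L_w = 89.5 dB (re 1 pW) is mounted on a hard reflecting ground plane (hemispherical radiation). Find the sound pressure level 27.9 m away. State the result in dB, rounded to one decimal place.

52.6 dB

The power spreads over a hemisphere of area 2π·r², so L_p = L_w − 10·log₁₀(2π·r²).
2π·r² = 4891 m², 10·log₁₀ of that is 36.894 dB.
L_p = 89.5 − 36.894 = 52.61 dB.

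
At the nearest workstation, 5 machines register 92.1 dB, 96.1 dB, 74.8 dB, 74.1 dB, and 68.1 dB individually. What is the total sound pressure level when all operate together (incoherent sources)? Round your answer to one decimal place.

97.6 dB

For uncorrelated sources the intensities add, so convert each level to linear form, sum, and take 10·log₁₀ of the total.
Σ 10^(L/10) = 10^(92.1/10) + 10^(96.1/10) + 10^(74.8/10) + 10^(74.1/10) + 10^(68.1/10) = 5.758e+09.
L_total = 10·log₁₀(5.758e+09) = 97.60 dB.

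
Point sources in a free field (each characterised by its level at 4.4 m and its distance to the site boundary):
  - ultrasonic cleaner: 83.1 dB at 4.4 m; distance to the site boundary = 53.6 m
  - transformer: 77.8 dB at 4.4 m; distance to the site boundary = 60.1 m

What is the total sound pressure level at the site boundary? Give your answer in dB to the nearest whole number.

Apply inverse-square spreading to bring every level to the receiver, then sum 10^(L/10).
ultrasonic cleaner: 83.1 − 20·log₁₀(53.6/4.4) = 83.1 − 21.71 = 61.39 dB.
transformer: 77.8 − 20·log₁₀(60.1/4.4) = 77.8 − 22.71 = 55.09 dB.
Σ 10^(L/10) = 1.699e+06 → L_total = 10·log₁₀(1.699e+06) = 62.30 dB.

62 dB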